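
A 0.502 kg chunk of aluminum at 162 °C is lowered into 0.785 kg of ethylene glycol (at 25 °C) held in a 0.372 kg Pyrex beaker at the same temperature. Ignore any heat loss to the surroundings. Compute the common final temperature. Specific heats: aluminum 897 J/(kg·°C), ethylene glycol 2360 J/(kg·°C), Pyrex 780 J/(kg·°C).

Conservation of energy gives ΣQ = 0:
0.502*897*(T − 162) + 0.785*2360*(T − 25) + 0.372*780*(T − 25) = 0
2593.1 T = 126517
T = 126517/2593.1 ≈ 48.79 °C

T_f ≈ 48.8 °C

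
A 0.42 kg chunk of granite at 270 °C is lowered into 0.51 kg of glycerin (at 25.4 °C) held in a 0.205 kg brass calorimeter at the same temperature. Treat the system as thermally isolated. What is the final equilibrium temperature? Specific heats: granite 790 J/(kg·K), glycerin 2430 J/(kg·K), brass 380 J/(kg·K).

Let T be the final temperature. ΣQ_i = 0:
0.42*790*(T − 270) + 0.51*2430*(T − 25.4) + 0.205*380*(T − 25.4) = 0
331.8(T − 270) + 1239.3(T − 25.4) + 77.9(T − 25.4) = 0
1649 T = 123043
T = 123043/1649 ≈ 74.62 °C

T_f ≈ 74.6 °C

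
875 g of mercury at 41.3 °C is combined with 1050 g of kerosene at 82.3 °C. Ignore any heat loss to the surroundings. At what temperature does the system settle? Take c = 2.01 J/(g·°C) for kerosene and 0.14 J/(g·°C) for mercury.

Net heat exchanged in the isolated system is zero:
1050·2.01·(T − 82.3) + 875·0.14·(T − 41.3) = 0
(2110.5 + 122.5) T = 2110.5·82.3 + 122.5·41.3
T = 178753 / 2233 = 80.1 °C

T_f ≈ 80.1 °C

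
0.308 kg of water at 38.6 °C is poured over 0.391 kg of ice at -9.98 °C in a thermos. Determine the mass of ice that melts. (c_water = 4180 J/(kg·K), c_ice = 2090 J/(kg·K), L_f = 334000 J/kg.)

m_melted ≈ 0.124 kg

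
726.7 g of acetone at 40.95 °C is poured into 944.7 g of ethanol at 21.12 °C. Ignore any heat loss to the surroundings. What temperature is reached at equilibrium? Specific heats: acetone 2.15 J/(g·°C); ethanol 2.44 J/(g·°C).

T_f ≈ 29.1 °C

Heat gained plus heat lost sum to zero:
726.7×2.15×(T − 40.95) + 944.7×2.44×(T − 21.12) = 0
1562.4(T − 40.95) + 2305.1(T − 21.12) = 0
3867.5 T = 112664
T ≈ 29.13 °C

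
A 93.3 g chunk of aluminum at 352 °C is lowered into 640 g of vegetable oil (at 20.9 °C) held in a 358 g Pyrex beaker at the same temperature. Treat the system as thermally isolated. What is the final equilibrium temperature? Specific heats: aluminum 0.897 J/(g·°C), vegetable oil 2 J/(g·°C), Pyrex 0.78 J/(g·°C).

T_f ≈ 37.8 °C

T_f is the heat-capacity-weighted average of the initial temperatures:
T_f = (83.69·352 + 1280·20.9 + 279.24·20.9) / (83.69 + 1280 + 279.24)
    = 62047 / 1642.9 ≈ 37.77 °C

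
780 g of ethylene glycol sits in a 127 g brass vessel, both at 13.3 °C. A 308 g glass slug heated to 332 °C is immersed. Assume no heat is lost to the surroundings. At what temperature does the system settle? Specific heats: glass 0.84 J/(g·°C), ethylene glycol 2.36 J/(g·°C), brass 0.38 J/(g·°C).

Energy conservation, ΣQ = 0:
308×0.84×(T − 332) + 780×2.36×(T − 13.3) + 127×0.38×(T − 13.3) = 0
258.72(T − 332) + 1840.8(T − 13.3) + 48.26(T − 13.3) = 0
2147.8 T = 111020
T = 111020/2147.8 ≈ 51.69 °C

T_f ≈ 51.7 °C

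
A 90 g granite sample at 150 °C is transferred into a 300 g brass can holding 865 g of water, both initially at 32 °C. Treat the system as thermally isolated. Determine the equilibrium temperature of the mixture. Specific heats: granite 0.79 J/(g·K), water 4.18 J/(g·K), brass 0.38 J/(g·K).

T_f ≈ 34.2 °C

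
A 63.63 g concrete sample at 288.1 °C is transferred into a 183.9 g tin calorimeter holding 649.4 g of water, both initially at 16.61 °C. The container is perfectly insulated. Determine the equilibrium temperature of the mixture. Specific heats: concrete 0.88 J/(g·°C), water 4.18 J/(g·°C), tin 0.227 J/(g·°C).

Energy conservation, ΣQ = 0:
63.63·0.88·(T − 288.1) + 649.4·4.18·(T − 16.61) + 183.9·0.227·(T − 16.61) = 0
2812.2 T = 61913
T = 61913 / 2812.2 = 22 °C

T_f ≈ 22.0 °C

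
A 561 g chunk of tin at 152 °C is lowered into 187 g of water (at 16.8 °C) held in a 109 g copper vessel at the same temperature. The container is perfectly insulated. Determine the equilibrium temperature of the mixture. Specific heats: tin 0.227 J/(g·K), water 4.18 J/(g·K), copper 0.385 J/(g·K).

T_f ≈ 34.9 °C

Heat gained plus heat lost sum to zero:
561*0.227*(T − 152) + 187*4.18*(T − 16.8) + 109*0.385*(T − 16.8) = 0
127.35(T − 152) + 781.66(T − 16.8) + 41.97(T − 16.8) = 0
(127.35 + 781.66 + 41.97) T = 127.35*152 + 781.66*16.8 + 41.97*16.8
T = 33194/950.97 ≈ 34.90 °C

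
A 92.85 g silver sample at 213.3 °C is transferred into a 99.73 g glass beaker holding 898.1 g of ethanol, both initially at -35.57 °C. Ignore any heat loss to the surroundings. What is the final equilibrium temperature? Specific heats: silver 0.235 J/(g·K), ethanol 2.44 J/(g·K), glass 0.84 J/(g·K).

T_f ≈ -33.2 °C

Net heat exchanged in the isolated system is zero:
92.85×0.235×(T − 213.3) + 898.1×2.44×(T − (-35.57)) + 99.73×0.84×(T − (-35.57)) = 0
21.82(T − 213.3) + 2191.4(T − (-35.57)) + 83.77(T − (-35.57)) = 0
2297 T = -76272
T ≈ -33.21 °C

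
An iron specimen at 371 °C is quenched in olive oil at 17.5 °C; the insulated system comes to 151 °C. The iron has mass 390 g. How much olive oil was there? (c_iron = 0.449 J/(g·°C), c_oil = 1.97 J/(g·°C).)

m ≈ 146 g

Conservation of energy gives ΣQ = 0:
390×0.449×(151 − 371) + m×1.97×(151 − 17.5) = 0
263 m = 38524
m = 38524/263 ≈ 146.5 g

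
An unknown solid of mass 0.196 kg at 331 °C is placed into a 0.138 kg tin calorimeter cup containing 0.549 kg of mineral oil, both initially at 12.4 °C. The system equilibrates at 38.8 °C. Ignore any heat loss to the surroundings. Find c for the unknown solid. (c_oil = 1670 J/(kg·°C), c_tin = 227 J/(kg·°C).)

c ≈ 437 J/(kg·°C)

Setting the total heat transfer to zero:
0.196·c·(38.8 − 331) + 0.549·1670·(38.8 − 12.4) + 0.138·227·(38.8 − 12.4) = 0
-57.27 c = -25031
c = -25031/-57.27 ≈ 437.1 J/(kg·°C)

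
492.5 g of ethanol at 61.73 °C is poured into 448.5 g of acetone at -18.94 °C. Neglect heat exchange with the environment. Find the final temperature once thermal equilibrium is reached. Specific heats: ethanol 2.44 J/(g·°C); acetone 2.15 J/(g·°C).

Conservation of energy gives ΣQ = 0:
492.5×2.44×(T − 61.73) + 448.5×2.15×(T − (-18.94)) = 0
1201.7(T − 61.73) + 964.27(T − (-18.94)) = 0
(1201.7 + 964.27) T = 1201.7×61.73 + 964.27×(-18.94)
T = 55918 / 2166 = 25.8 °C

T_f ≈ 25.8 °C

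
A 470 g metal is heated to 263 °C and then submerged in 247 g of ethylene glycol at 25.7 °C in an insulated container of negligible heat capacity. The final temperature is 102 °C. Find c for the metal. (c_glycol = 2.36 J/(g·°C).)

c ≈ 0.588 J/(g·°C)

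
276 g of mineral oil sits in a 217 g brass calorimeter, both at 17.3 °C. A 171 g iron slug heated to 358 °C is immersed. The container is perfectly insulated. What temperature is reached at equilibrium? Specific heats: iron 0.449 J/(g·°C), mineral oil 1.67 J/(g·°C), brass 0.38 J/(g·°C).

T_f ≈ 59.5 °C

With ΣQ=0 the equilibrium temperature is the m·c-weighted mean:
T_f = (76.78×358 + 460.92×17.3 + 82.46×17.3) / (76.78 + 460.92 + 82.46)
    = 36887 / 620.16 ≈ 59.48 °C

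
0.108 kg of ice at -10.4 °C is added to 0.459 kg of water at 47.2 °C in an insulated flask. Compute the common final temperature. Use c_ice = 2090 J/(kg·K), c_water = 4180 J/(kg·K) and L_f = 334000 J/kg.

T_f ≈ 22.0 °C

Setting the total heat transfer to zero:
ice -10.4→0 °C: 0.108·2090·10.4 = 2347.5
  fusion: m_ice L_f = 0.108·334000 = 36072
  warm the meltwater: 451.44 T
  water: 1918.6(T − 47.2)
2370.1 T = 90559 − 38419 = 52139
T ≈ 22.00 °C — above 0 °C, consistent with complete melting.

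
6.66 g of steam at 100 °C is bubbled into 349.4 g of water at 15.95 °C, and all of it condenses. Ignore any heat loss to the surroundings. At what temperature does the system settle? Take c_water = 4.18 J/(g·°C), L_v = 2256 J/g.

T_f ≈ 27.6 °C

Taking heat into each body as positive, Σ m c ΔT = 0:
condense steam: −6.66·2256 = −15025
  condensate cools 100→T: 6.66·4.18·(T − 100) = 27.84(T − 100)
  original water: 1460.5(T − 15.95)
1488.3 T = 15025 + 2783.9 + 23295 = 41104
T ≈ 27.62 °C (< 100 °C, so full condensation is consistent).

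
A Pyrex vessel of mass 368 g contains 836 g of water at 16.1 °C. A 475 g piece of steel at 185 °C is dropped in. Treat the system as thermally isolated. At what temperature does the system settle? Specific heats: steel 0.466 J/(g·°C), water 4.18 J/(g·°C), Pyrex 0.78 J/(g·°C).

Energy conservation, ΣQ = 0:
475×0.466×(T − 185) + 836×4.18×(T − 16.1) + 368×0.78×(T − 16.1) = 0
4002.9 T = 101832
T ≈ 25.44 °C

T_f ≈ 25.4 °C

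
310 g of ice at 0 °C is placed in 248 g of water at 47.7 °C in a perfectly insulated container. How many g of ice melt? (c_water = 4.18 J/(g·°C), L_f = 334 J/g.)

Cooling the water to 0 °C releases 248·4.18·47.7 = 49448 J.
To melt every bit of ice: 310·334 = 103540 J.
That's not enough to melt it all — equilibrium is at 0 °C with ice remaining.
m_melted·334 = 49448  ⇒  m_melted ≈ 148 g.

m_melted ≈ 148 g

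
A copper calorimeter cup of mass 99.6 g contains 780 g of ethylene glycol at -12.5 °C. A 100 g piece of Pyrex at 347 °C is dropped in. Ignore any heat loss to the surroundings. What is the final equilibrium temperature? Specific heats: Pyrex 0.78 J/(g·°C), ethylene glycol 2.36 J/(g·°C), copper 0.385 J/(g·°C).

T_f ≈ 1.8 °C

Let T be the final temperature. ΣQ_i = 0:
100*0.78*(T − 347) + 780*2.36*(T − (-12.5)) + 99.6*0.385*(T − (-12.5)) = 0
(78 + 1840.8 + 38.35) T = 78*347 + 1840.8*(-12.5) + 38.35*(-12.5)
T = 3576.7 / 1957.1 = 1.83 °C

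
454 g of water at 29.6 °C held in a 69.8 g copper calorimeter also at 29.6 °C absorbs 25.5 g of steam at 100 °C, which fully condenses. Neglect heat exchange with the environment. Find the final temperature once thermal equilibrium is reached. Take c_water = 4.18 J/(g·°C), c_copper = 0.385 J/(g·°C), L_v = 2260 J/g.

T_f ≈ 61.7 °C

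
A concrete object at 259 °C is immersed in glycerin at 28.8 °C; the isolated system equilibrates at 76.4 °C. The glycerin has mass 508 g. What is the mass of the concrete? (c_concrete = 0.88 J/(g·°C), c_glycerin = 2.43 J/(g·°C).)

m ≈ 366 g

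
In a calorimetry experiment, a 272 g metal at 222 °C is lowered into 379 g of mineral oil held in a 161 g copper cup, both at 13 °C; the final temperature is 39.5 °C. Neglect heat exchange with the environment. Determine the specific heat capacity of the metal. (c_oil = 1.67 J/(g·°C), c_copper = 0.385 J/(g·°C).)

c ≈ 0.371 J/(g·°C)

Heat gained plus heat lost sum to zero:
272·c·(39.5 − 222) + 379·1.67·(39.5 − 13) + 161·0.385·(39.5 − 13) = 0
-49640 c = -18415
c = -18415/-49640 ≈ 0.371 J/(g·°C)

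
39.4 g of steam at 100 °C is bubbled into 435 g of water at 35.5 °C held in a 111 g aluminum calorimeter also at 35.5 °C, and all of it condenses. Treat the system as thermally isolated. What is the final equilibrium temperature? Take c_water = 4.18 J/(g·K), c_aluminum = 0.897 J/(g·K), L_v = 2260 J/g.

T_f ≈ 83.4 °C

Let T be the final temperature. ΣQ_i = 0:
condense steam: −39.4×2260 = −89044; condensate cools 100→T: 39.4×4.18×(T − 100) = 164.69(T − 100); original water: 1818.3(T − 35.5); aluminum cup: 111×0.897×(T − 35.5) = 99.57(T − 35.5)
2082.6 T = 89044 + 16469 + 68084 = 173597
T ≈ 83.36 °C, under the boiling point, so the assumption holds.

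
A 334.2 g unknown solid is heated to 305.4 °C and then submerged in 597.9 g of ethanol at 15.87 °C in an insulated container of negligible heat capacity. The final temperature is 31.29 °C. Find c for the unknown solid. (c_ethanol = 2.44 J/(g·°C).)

Heat gained plus heat lost sum to zero:
334.2×c×(31.29 − 305.4) + 597.9×2.44×(31.29 − 15.87) = 0
-91608 c = -22496
c = -22496/-91608 ≈ 0.2456 J/(g·°C)

c ≈ 0.246 J/(g·°C)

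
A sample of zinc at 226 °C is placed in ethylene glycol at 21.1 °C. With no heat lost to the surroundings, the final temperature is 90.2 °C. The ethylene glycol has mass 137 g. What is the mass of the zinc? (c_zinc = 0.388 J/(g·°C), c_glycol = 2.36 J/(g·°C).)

m ≈ 424 g

Heat gained plus heat lost sum to zero:
m×0.388×(90.2 − 226) + 137×2.36×(90.2 − 21.1) = 0
-52.69 m = -22341
m = -22341/-52.69 ≈ 424 g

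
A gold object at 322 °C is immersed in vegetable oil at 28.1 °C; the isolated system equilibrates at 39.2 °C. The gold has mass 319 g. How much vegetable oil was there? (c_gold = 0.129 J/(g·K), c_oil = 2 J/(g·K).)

Conservation of energy gives ΣQ = 0:
319·0.129·(39.2 − 322) + m·2·(39.2 − 28.1) = 0
22.2 m = 11638
m = 11638/22.2 ≈ 524.2 g

m ≈ 524 g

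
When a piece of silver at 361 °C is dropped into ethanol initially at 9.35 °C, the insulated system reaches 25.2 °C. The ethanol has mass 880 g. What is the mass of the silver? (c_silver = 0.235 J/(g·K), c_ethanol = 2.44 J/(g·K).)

m ≈ 431 g

Let T be the final temperature. ΣQ_i = 0:
m×0.235×(25.2 − 361) + 880×2.44×(25.2 − 9.35) = 0
-78.91 m = -34033
m = -34033/-78.91 ≈ 431.3 g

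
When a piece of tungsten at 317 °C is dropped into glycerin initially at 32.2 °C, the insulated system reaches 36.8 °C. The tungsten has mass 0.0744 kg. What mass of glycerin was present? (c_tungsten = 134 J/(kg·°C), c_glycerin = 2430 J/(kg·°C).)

Heat lost by the tungsten = heat gained by the glycerin:
0.0744×134×(317 − 36.8) = m×2430×(36.8 − 32.2)
11178 m = 2793.5  ⇒  m ≈ 0.2499 kg

m ≈ 0.25 kg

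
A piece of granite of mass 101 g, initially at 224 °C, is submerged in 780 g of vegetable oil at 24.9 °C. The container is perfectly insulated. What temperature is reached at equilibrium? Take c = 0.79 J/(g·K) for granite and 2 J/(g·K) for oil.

T_f ≈ 34.6 °C

|Q_granite| = |Q_oil|:
101×0.79×(224 − T) = 780×2×(T − 24.9)
79.79(224 − T) = 1560(T − 24.9)
1639.8 T = 56717  ⇒  T ≈ 34.59 °C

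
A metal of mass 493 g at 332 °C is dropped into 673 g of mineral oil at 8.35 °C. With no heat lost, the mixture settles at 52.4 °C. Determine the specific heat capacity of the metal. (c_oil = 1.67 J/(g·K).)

c ≈ 0.359 J/(g·K)

m_s c (T_s − T_f) = m_oil c_oil (T_f − T_0):
493×c×(332 − 52.4) = 673×1.67×(52.4 − 8.35)
137843 c = 49508  ⇒  c ≈ 0.3592 J/(g·K)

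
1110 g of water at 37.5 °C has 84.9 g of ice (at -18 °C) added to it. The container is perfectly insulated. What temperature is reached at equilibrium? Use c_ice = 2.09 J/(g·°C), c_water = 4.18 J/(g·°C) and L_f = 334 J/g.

T_f ≈ 28.5 °C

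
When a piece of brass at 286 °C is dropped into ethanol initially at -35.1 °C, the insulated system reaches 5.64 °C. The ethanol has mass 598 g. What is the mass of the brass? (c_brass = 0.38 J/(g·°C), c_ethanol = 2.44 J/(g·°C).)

m ≈ 558 g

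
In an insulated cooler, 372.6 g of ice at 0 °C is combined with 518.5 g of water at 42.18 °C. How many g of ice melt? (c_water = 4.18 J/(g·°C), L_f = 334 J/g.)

Heat available from the water dropping to 0 °C: 518.5·4.18·42.18 = 91418 J.
To melt every bit of ice: 372.6·334 = 124448 J.
91418 J < 124448 J, so only part of the ice melts and the system sits at 0 °C.
Mass melted = 91418/334 ≈ 273.7 g.

m_melted ≈ 274 g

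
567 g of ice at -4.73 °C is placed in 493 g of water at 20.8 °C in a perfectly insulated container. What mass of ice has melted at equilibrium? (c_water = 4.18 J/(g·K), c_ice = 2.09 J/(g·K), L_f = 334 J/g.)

m_melted ≈ 112 g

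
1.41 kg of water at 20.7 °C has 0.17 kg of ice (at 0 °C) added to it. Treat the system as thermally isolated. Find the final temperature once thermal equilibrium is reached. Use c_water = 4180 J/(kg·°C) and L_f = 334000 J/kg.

T_f ≈ 9.9 °C

Energy conservation, ΣQ = 0:
melt ice: 0.17·334000 = 56780
  meltwater 0→T: 0.17·4180·T = 710.6 T
  water cools: 1.41·4180·(T − 20.7) = 5893.8(T − 20.7)
6604.4 T = 122002 − 56780 = 65222
T ≈ 9.88 °C — above 0 °C, consistent with complete melting.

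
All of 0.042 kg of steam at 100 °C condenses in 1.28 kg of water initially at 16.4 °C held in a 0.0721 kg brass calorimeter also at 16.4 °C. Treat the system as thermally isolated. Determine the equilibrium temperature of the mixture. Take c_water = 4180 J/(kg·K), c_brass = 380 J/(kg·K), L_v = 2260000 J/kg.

T_f ≈ 36.1 °C

Net heat exchanged in the isolated system is zero:
latent heat released on condensation: 0.042×2260000 = 94920; condensed water 100 °C→T: 175.56(T − 100); original water: 5350.4(T − 16.4); cup: 27.4(T − 16.4)
5553.4 T = 94920 + 17556 + 88196 = 200672
T ≈ 36.14 °C — below 100 °C, confirming all the steam condensed.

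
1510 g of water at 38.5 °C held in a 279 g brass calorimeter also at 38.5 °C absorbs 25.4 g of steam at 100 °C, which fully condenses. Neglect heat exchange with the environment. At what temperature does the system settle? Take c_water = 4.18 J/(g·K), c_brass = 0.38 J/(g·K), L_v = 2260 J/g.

T_f ≈ 48.3 °C

Setting the total heat transfer to zero:
latent heat released on condensation: 25.4×2260 = 57404; condensate cools 100→T: 25.4×4.18×(T − 100) = 106.17(T − 100); water warms: 1510×4.18×(T − 38.5) = 6311.8(T − 38.5); cup: 106.02(T − 38.5)
6524 T = 57404 + 10617 + 247086 = 315107
T ≈ 48.30 °C, under the boiling point, so the assumption holds.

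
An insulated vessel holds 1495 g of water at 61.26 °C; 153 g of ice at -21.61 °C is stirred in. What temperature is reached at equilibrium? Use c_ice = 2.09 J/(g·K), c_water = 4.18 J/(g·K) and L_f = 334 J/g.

Sum of m c ΔT and latent-heat terms is zero:
ice -21.61→0 °C: 153·2.09·21.61 = 6910.2; melt ice: 153·334 = 51102; warm the meltwater: 639.54 T; water cools: 1495·4.18·(T − 61.26) = 6249.1(T − 61.26)
6888.6 T = 382820 − 58012 = 324808
T ≈ 47.15 °C — above 0 °C, consistent with complete melting.

T_f ≈ 47.2 °C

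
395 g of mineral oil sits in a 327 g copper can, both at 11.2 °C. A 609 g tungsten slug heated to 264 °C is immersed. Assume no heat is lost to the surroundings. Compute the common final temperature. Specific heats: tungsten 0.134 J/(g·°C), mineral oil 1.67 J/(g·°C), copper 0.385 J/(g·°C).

T_f ≈ 35.0 °C

Taking heat into each body as positive, Σ m c ΔT = 0:
609·0.134·(T − 264) + 395·1.67·(T − 11.2) + 327·0.385·(T − 11.2) = 0
81.61(T − 264) + 659.65(T − 11.2) + 125.89(T − 11.2) = 0
867.15 T = 30342
T = 30342 / 867.15 = 35 °C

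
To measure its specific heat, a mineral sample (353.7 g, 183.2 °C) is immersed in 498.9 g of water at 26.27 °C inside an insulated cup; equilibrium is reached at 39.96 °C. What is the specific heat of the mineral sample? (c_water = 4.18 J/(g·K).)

c ≈ 0.563 J/(g·K)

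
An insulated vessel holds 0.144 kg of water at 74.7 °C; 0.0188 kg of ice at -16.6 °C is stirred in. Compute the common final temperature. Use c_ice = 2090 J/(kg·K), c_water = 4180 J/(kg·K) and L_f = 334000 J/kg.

T_f ≈ 55.9 °C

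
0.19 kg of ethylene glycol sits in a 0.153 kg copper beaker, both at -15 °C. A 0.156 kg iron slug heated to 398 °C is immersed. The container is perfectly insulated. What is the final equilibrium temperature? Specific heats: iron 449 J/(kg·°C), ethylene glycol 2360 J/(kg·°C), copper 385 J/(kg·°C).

T_f is the heat-capacity-weighted average of the initial temperatures:
T_f = (70.04·398 + 448.4·(-15) + 58.91·(-15)) / (70.04 + 448.4 + 58.91)
    = 20268 / 577.35 ≈ 35.11 °C

T_f ≈ 35.1 °C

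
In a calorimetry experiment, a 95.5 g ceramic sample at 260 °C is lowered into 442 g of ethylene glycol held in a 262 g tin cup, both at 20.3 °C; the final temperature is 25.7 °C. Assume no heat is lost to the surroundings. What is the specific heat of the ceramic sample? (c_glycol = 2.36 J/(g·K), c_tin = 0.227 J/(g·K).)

Let T be the final temperature. ΣQ_i = 0:
95.5·c·(25.7 − 260) + 442·2.36·(25.7 − 20.3) + 262·0.227·(25.7 − 20.3) = 0
-22376 c = -5954
c = -5954/-22376 ≈ 0.2661 J/(g·K)

c ≈ 0.266 J/(g·K)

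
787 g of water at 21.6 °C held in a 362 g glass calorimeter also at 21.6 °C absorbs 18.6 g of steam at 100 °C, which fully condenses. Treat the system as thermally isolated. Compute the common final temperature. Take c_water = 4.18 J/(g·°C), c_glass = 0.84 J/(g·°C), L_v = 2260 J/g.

T_f ≈ 34.7 °C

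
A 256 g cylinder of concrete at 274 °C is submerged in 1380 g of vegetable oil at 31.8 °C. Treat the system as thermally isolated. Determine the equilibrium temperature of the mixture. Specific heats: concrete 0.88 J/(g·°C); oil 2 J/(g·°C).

T_f ≈ 50.1 °C

|Q_concrete| = |Q_oil|:
256·0.88·(274 − T) = 1380·2·(T − 31.8)
225.28(274 − T) = 2760(T − 31.8)
2985.3 T = 149495  ⇒  T ≈ 50.08 °C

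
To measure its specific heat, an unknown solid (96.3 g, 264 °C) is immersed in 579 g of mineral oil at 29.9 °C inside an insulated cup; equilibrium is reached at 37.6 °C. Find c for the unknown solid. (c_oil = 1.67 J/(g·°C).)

Net heat exchanged in the isolated system is zero:
96.3·c·(37.6 − 264) + 579·1.67·(37.6 − 29.9) = 0
-21802 c = -7445.4
c = -7445.4/-21802 ≈ 0.3415 J/(g·°C)

c ≈ 0.341 J/(g·°C)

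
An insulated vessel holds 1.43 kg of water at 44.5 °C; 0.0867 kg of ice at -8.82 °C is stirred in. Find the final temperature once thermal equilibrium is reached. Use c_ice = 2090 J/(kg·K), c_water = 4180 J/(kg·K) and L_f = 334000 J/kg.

Sum of m c ΔT and latent-heat terms is zero:
ice -8.82→0 °C: 0.0867·2090·8.82 = 1598.2; latent heat to melt: 0.0867·334000 = 28958; meltwater 0→T: 0.0867·4180·T = 362.41 T; water cools: 1.43·4180·(T − 44.5) = 5977.4(T − 44.5)
6339.8 T = 265994 − 30556 = 235438
T ≈ 37.14 °C (positive, so assuming full melt was valid).

T_f ≈ 37.1 °C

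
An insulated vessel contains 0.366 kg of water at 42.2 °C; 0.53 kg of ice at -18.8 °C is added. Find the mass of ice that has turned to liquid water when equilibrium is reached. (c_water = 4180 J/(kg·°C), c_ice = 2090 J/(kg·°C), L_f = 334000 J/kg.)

Water can give up m c ΔT = 0.366×4180×42.2 = 64561 J before reaching 0 °C.
Warming the ice to 0 °C takes 0.53×2090×18.8 = 20825 J, leaving 43736 J for melting.
Fully melting the ice requires m_ice L_f = 0.53×334000 = 177020 J.
Since 43736 < 177020 J, not all the ice melts; equilibrium is at 0 °C.
Mass melted = 43736/334000 ≈ 0.1309 kg.

m_melted ≈ 0.131 kg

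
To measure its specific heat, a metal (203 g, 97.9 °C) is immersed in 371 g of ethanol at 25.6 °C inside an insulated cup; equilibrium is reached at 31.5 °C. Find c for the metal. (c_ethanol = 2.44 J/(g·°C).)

c ≈ 0.396 J/(g·°C)

Heat lost by the metal = heat gained by the ethanol:
203×c×(97.9 − 31.5) = 371×2.44×(31.5 − 25.6)
13479 c = 5340.9  ⇒  c ≈ 0.3962 J/(g·°C)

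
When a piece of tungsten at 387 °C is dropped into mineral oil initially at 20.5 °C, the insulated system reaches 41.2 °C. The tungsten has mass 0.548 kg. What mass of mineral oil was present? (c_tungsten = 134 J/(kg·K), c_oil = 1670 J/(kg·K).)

m ≈ 0.735 kg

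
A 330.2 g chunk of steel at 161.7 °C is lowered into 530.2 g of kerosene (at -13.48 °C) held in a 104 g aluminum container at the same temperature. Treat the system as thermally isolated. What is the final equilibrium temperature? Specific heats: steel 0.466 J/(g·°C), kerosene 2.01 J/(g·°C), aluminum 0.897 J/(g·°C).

T_f ≈ 7.1 °C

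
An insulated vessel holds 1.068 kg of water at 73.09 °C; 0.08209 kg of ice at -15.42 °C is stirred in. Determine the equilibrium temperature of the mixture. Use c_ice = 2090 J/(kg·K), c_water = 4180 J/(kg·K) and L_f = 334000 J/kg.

Heat gained plus heat lost sum to zero:
warm ice to 0 °C: 0.08209×2090×(0 − (-15.42)) = 2645.6; latent heat to melt: 0.08209×334000 = 27418; meltwater 0→T: 0.08209×4180×T = 343.14 T; water: 4464.2(T − 73.09)
4807.4 T = 326291 − 30064 = 296228
T ≈ 61.62 °C. Since T > 0 °C, the all-ice-melts assumption holds.

T_f ≈ 61.6 °C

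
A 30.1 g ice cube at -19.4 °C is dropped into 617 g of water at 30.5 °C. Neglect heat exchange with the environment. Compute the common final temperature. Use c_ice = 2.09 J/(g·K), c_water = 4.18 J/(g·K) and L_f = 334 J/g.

Net heat exchanged in the isolated system is zero:
ice -19.4→0 °C: 30.1×2.09×19.4 = 1220.4
  melt ice: 30.1×334 = 10053
  warm the meltwater: 125.82 T
  water cools: 617×4.18×(T − 30.5) = 2579.1(T − 30.5)
2704.9 T = 78661 − 11274 = 67387
T ≈ 24.91 °C (positive, so assuming full melt was valid).

T_f ≈ 24.9 °C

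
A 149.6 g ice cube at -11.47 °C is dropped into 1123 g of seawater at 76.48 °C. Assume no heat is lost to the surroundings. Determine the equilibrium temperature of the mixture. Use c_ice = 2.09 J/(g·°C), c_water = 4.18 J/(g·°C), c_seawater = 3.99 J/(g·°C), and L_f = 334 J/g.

T_f ≈ 56.6 °C

Setting the total heat transfer to zero:
warm ice to 0 °C: 149.6×2.09×(0 − (-11.47)) = 3586.3
  latent heat to melt: 149.6×334 = 49966
  warm the meltwater: 625.33 T
  seawater cools: 1123×3.99×(T − 76.48) = 4480.8(T − 76.48)
5106.1 T = 342689 − 53553 = 289137
T ≈ 56.63 °C. Since T > 0 °C, the all-ice-melts assumption holds.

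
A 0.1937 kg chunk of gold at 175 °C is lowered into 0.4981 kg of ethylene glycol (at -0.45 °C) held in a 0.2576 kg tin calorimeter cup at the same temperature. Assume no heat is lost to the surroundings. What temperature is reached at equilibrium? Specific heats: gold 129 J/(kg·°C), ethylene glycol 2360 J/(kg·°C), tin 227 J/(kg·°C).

Setting the total heat transfer to zero:
0.1937×129×(T − 175) + 0.4981×2360×(T − (-0.45)) + 0.2576×227×(T − (-0.45)) = 0
24.99(T − 175) + 1175.5(T − (-0.45)) + 58.48(T − (-0.45)) = 0
1259 T = 3817.5
T = 3817.5/1259 ≈ 3.03 °C

T_f ≈ 3.0 °C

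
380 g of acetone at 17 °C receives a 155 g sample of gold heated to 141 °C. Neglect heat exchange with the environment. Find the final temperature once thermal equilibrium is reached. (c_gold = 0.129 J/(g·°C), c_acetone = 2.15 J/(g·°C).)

T_f ≈ 20.0 °C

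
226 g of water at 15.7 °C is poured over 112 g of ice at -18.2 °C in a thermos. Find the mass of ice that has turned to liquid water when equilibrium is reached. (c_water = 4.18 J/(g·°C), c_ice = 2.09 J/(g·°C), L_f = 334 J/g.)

m_melted ≈ 31.7 g

Heat available from the water dropping to 0 °C: 226·4.18·15.7 = 14831 J.
Of that, 112·2.09·18.2 = 4260.3 J goes to bring the ice to 0 °C, leaving 10571 J.
Fully melting the ice requires m_ice L_f = 112·334 = 37408 J.
10571 J < 37408 J, so only part of the ice melts and the system sits at 0 °C.
m_melt = 10571 / L_f = 31.65 g.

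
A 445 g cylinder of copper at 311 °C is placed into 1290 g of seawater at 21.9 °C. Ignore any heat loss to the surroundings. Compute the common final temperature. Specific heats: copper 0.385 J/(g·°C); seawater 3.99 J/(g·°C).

T_f ≈ 31.2 °C

Heat gained plus heat lost sum to zero:
445·0.385·(T − 311) + 1290·3.99·(T − 21.9) = 0
171.33(T − 311) + 5147.1(T − 21.9) = 0
5318.4 T = 166004
T ≈ 31.21 °C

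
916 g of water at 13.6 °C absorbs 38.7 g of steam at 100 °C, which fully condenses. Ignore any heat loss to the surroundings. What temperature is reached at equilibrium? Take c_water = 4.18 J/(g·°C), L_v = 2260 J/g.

Let T be the final temperature. ΣQ_i = 0:
condense steam: −38.7·2260 = −87462; condensate cools 100→T: 38.7·4.18·(T − 100) = 161.77(T − 100); water warms: 916·4.18·(T − 13.6) = 3828.9(T − 13.6)
3990.6 T = 87462 + 16177 + 52073 = 155711
T ≈ 39.02 °C, under the boiling point, so the assumption holds.

T_f ≈ 39.0 °C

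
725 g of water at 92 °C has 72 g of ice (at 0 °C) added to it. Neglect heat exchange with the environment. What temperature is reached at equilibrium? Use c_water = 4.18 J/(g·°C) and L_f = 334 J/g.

T_f ≈ 76.5 °C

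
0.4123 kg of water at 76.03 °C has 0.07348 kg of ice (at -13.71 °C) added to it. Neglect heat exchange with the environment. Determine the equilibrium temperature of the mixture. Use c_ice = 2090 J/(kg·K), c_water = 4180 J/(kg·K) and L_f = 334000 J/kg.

T_f ≈ 51.4 °C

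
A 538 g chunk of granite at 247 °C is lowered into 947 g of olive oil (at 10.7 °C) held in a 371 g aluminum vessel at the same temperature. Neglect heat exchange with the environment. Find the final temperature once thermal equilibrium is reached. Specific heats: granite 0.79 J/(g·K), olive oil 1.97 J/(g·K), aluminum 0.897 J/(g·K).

Conservation of energy gives ΣQ = 0:
538×0.79×(T − 247) + 947×1.97×(T − 10.7) + 371×0.897×(T − 10.7) = 0
425.02(T − 247) + 1865.6(T − 10.7) + 332.79(T − 10.7) = 0
2623.4 T = 128503
T ≈ 48.98 °C

T_f ≈ 49.0 °C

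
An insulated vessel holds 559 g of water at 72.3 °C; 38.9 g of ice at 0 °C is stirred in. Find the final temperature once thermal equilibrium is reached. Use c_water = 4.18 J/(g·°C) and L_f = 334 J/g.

T_f ≈ 62.4 °C

Taking heat into each body as positive, Σ m c ΔT = 0:
latent heat to melt: 38.9·334 = 12993; warm the meltwater: 162.6 T; water cools: 559·4.18·(T − 72.3) = 2336.6(T − 72.3)
2499.2 T = 168938 − 12993 = 155945
T ≈ 62.40 °C — above 0 °C, consistent with complete melting.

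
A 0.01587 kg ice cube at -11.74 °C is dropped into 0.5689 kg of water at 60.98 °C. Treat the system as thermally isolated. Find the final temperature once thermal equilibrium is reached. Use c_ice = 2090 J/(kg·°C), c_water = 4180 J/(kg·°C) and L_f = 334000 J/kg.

T_f ≈ 57.0 °C

Setting the total heat transfer to zero:
warm ice to 0 °C: 0.01587·2090·(0 − (-11.74)) = 389.4; melt ice: 0.01587·334000 = 5300.6; meltwater 0→T: 0.01587·4180·T = 66.34 T; water: 2378(T − 60.98)
2444.3 T = 145011 − 5690 = 139321
T ≈ 57.00 °C (positive, so assuming full melt was valid).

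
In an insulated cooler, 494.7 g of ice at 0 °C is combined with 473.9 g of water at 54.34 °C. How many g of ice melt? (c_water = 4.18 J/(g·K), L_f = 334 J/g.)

m_melted ≈ 322 g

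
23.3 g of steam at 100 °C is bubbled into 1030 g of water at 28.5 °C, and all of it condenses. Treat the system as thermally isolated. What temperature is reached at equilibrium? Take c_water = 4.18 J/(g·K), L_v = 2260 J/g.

Setting the total heat transfer to zero:
condense steam: −23.3·2260 = −52658
  condensate cools 100→T: 23.3·4.18·(T − 100) = 97.39(T − 100)
  water warms: 1030·4.18·(T − 28.5) = 4305.4(T − 28.5)
4402.8 T = 52658 + 9739.4 + 122704 = 185101
T ≈ 42.04 °C — below 100 °C, confirming all the steam condensed.

T_f ≈ 42.0 °C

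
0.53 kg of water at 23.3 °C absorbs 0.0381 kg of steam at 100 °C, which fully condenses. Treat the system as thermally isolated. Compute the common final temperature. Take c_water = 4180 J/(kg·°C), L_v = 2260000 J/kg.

Taking heat into each body as positive, Σ m c ΔT = 0:
condense steam: −0.0381×2260000 = −86106
  condensed water 100 °C→T: 159.26(T − 100)
  water warms: 0.53×4180×(T − 23.3) = 2215.4(T − 23.3)
2374.7 T = 86106 + 15926 + 51619 = 153651
T ≈ 64.70 °C (< 100 °C, so full condensation is consistent).

T_f ≈ 64.7 °C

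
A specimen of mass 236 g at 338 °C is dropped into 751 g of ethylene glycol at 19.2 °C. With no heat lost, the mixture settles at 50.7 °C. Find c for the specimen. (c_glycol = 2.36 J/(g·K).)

Setting the total heat transfer to zero:
236×c×(50.7 − 338) + 751×2.36×(50.7 − 19.2) = 0
-67803 c = -55829
c = -55829/-67803 ≈ 0.8234 J/(g·K)

c ≈ 0.823 J/(g·K)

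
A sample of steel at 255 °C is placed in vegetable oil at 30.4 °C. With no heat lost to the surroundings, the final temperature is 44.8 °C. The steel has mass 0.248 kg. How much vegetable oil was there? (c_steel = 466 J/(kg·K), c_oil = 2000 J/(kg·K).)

m ≈ 0.843 kg

|Q_steel| = |Q_oil|:
0.248×466×(255 − 44.8) = m×2000×(44.8 − 30.4)
28800 m = 24292  ⇒  m ≈ 0.8435 kg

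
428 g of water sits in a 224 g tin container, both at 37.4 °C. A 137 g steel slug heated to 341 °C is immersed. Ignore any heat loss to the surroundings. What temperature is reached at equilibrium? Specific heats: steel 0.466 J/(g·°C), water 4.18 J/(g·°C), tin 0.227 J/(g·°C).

T_f ≈ 47.6 °C

Let T be the final temperature. ΣQ_i = 0:
137·0.466·(T − 341) + 428·4.18·(T − 37.4) + 224·0.227·(T − 37.4) = 0
63.84(T − 341) + 1789(T − 37.4) + 50.85(T − 37.4) = 0
1903.7 T = 90582
T = 90582 / 1903.7 = 47.6 °C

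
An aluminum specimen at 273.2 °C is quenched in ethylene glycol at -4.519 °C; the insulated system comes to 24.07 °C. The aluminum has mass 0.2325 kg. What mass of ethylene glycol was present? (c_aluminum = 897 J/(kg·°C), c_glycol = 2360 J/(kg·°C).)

m ≈ 0.77 kg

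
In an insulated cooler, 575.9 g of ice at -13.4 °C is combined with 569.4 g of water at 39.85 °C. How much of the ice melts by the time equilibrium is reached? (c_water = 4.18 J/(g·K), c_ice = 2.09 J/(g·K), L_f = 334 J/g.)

m_melted ≈ 236 g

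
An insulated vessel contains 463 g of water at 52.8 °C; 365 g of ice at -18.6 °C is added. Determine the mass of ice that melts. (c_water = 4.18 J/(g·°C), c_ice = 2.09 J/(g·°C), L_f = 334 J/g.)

m_melted ≈ 263 g

Heat available from the water dropping to 0 °C: 463×4.18×52.8 = 102186 J.
Of that, 365×2.09×18.6 = 14189 J goes to bring the ice to 0 °C, leaving 87997 J.
Melting all 365 g of ice would need 365×334 = 121910 J.
Since 87997 < 121910 J, not all the ice melts; equilibrium is at 0 °C.
m_melt = 87997 / L_f = 263.5 g.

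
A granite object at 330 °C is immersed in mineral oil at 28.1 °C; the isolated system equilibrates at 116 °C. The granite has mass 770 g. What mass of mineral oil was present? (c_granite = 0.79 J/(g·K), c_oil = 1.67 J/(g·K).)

m ≈ 887 g

Let T be the final temperature. ΣQ_i = 0:
770×0.79×(116 − 330) + m×1.67×(116 − 28.1) = 0
146.79 m = 130176
m = 130176/146.79 ≈ 886.8 g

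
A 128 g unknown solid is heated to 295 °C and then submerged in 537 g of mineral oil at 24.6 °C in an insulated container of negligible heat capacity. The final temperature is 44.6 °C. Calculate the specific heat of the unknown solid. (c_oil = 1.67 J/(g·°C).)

Net heat exchanged in the isolated system is zero:
128×c×(44.6 − 295) + 537×1.67×(44.6 − 24.6) = 0
-32051 c = -17936
c = -17936/-32051 ≈ 0.5596 J/(g·°C)

c ≈ 0.56 J/(g·°C)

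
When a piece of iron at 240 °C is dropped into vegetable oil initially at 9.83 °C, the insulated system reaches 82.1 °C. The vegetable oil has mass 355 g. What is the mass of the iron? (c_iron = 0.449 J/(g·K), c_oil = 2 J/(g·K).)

Heat lost by the iron = heat gained by the oil:
m·0.449·(240 − 82.1) = 355·2·(82.1 − 9.83)
70.9 m = 51312  ⇒  m ≈ 723.7 g

m ≈ 724 g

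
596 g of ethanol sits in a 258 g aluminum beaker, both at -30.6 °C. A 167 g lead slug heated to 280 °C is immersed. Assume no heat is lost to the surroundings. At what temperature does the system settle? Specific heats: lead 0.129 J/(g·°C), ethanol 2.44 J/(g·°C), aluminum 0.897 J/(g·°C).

T_f ≈ -26.7 °C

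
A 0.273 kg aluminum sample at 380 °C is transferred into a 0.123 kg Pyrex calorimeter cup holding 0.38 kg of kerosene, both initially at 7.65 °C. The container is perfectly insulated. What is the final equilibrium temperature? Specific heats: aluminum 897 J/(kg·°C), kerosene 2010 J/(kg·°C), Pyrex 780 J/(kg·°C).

Conservation of energy gives ΣQ = 0:
0.273×897×(T − 380) + 0.38×2010×(T − 7.65) + 0.123×780×(T − 7.65) = 0
244.88(T − 380) + 763.8(T − 7.65) + 95.94(T − 7.65) = 0
(244.88 + 763.8 + 95.94) T = 244.88×380 + 763.8×7.65 + 95.94×7.65
T = 99632 / 1104.6 = 90.2 °C

T_f ≈ 90.2 °C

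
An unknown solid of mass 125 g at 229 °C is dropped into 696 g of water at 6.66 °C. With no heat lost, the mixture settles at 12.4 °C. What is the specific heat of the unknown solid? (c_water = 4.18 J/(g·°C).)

m_s c (T_s − T_f) = m_water c_water (T_f − T_0):
125·c·(229 − 12.4) = 696·4.18·(12.4 − 6.66)
27075 c = 16699  ⇒  c ≈ 0.6168 J/(g·°C)

c ≈ 0.617 J/(g·°C)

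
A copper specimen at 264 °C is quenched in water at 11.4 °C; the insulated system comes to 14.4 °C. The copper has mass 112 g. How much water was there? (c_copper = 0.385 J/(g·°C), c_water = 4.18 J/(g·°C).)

Heat lost by the copper = heat gained by the water:
112·0.385·(264 − 14.4) = m·4.18·(14.4 − 11.4)
12.54 m = 10763  ⇒  m ≈ 858.3 g

m ≈ 858 g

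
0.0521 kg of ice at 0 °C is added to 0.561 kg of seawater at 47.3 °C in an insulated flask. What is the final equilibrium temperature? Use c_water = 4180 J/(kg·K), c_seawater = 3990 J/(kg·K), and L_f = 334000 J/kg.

T_f ≈ 36.0 °C

Net heat exchanged in the isolated system is zero:
fusion: m_ice L_f = 0.0521×334000 = 17401
  meltwater 0→T: 0.0521×4180×T = 217.78 T
  seawater: 2238.4(T − 47.3)
2456.2 T = 105876 − 17401 = 88474
T ≈ 36.02 °C — above 0 °C, consistent with complete melting.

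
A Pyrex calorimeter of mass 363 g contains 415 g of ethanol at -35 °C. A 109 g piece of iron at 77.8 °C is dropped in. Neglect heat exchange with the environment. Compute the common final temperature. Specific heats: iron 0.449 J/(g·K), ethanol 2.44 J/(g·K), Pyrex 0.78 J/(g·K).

T_f ≈ -30.9 °C

Heat gained plus heat lost sum to zero:
109×0.449×(T − 77.8) + 415×2.44×(T − (-35)) + 363×0.78×(T − (-35)) = 0
1344.7 T = -41543
T = -41543 / 1344.7 = -30.9 °C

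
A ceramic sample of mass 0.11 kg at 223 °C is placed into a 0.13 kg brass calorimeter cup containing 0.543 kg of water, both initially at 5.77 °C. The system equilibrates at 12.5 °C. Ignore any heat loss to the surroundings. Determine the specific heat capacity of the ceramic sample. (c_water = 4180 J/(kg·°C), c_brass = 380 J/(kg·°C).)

c ≈ 674 J/(kg·°C)

Setting the total heat transfer to zero:
0.11·c·(12.5 − 223) + 0.543·4180·(12.5 − 5.77) + 0.13·380·(12.5 − 5.77) = 0
-23.16 c = -15608
c = -15608/-23.16 ≈ 674.1 J/(kg·°C)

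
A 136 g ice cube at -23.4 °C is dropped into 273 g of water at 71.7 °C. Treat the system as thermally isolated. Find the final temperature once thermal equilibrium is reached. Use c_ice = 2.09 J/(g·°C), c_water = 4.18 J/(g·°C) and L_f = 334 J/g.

T_f ≈ 17.4 °C

Heat gained plus heat lost sum to zero:
ice -23.4→0 °C: 136·2.09·23.4 = 6651.2; melt ice: 136·334 = 45424; meltwater 0→T: 136·4.18·T = 568.48 T; water cools: 273·4.18·(T − 71.7) = 1141.1(T − 71.7)
1709.6 T = 81820 − 52075 = 29745
T ≈ 17.40 °C — above 0 °C, consistent with complete melting.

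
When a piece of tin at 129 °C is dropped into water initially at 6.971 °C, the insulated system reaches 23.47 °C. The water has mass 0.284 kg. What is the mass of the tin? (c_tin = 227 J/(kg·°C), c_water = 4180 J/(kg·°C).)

m ≈ 0.818 kg

Conservation of energy gives ΣQ = 0:
m·227·(23.47 − 129) + 0.284·4180·(23.47 − 6.971) = 0
-23955 m = -19586
m = -19586/-23955 ≈ 0.8176 kg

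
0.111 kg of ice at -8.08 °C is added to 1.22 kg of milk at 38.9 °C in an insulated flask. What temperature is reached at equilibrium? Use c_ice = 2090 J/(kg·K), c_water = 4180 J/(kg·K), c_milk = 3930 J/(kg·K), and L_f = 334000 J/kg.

T_f ≈ 28.1 °C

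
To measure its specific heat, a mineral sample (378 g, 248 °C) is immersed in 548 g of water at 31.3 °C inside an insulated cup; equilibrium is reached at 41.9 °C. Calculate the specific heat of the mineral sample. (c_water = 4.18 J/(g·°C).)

c ≈ 0.312 J/(g·°C)

m_s c (T_s − T_f) = m_water c_water (T_f − T_0):
378×c×(248 − 41.9) = 548×4.18×(41.9 − 31.3)
77906 c = 24281  ⇒  c ≈ 0.3117 J/(g·°C)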